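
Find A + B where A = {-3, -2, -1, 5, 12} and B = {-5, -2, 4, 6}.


A + B = {a + b : a ∈ A, b ∈ B}.
Enumerate all |A|·|B| = 5·4 = 20 pairs (a, b) and collect distinct sums.
a = -3: -3+-5=-8, -3+-2=-5, -3+4=1, -3+6=3
a = -2: -2+-5=-7, -2+-2=-4, -2+4=2, -2+6=4
a = -1: -1+-5=-6, -1+-2=-3, -1+4=3, -1+6=5
a = 5: 5+-5=0, 5+-2=3, 5+4=9, 5+6=11
a = 12: 12+-5=7, 12+-2=10, 12+4=16, 12+6=18
Collecting distinct sums: A + B = {-8, -7, -6, -5, -4, -3, 0, 1, 2, 3, 4, 5, 7, 9, 10, 11, 16, 18}
|A + B| = 18

A + B = {-8, -7, -6, -5, -4, -3, 0, 1, 2, 3, 4, 5, 7, 9, 10, 11, 16, 18}


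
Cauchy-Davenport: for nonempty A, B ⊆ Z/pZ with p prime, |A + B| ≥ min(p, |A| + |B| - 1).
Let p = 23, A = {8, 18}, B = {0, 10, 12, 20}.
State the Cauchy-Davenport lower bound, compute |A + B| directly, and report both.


Cauchy-Davenport: |A + B| ≥ min(p, |A| + |B| - 1) for A, B nonempty in Z/pZ.
|A| = 2, |B| = 4, p = 23.
CD lower bound = min(23, 2 + 4 - 1) = min(23, 5) = 5.
Compute A + B mod 23 directly:
a = 8: 8+0=8, 8+10=18, 8+12=20, 8+20=5
a = 18: 18+0=18, 18+10=5, 18+12=7, 18+20=15
A + B = {5, 7, 8, 15, 18, 20}, so |A + B| = 6.
Verify: 6 ≥ 5? Yes ✓.

CD lower bound = 5, actual |A + B| = 6.


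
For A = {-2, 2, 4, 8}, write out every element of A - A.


A - A = {a - a' : a, a' ∈ A}.
Compute a - a' for each ordered pair (a, a'):
a = -2: -2--2=0, -2-2=-4, -2-4=-6, -2-8=-10
a = 2: 2--2=4, 2-2=0, 2-4=-2, 2-8=-6
a = 4: 4--2=6, 4-2=2, 4-4=0, 4-8=-4
a = 8: 8--2=10, 8-2=6, 8-4=4, 8-8=0
Collecting distinct values (and noting 0 appears from a-a):
A - A = {-10, -6, -4, -2, 0, 2, 4, 6, 10}
|A - A| = 9

A - A = {-10, -6, -4, -2, 0, 2, 4, 6, 10}


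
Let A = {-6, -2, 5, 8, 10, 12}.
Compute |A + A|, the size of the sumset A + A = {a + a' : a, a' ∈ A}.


A + A = {a + a' : a, a' ∈ A}; |A| = 6.
General bounds: 2|A| - 1 ≤ |A + A| ≤ |A|(|A|+1)/2, i.e. 11 ≤ |A + A| ≤ 21.
Lower bound 2|A|-1 is attained iff A is an arithmetic progression.
Enumerate sums a + a' for a ≤ a' (symmetric, so this suffices):
a = -6: -6+-6=-12, -6+-2=-8, -6+5=-1, -6+8=2, -6+10=4, -6+12=6
a = -2: -2+-2=-4, -2+5=3, -2+8=6, -2+10=8, -2+12=10
a = 5: 5+5=10, 5+8=13, 5+10=15, 5+12=17
a = 8: 8+8=16, 8+10=18, 8+12=20
a = 10: 10+10=20, 10+12=22
a = 12: 12+12=24
Distinct sums: {-12, -8, -4, -1, 2, 3, 4, 6, 8, 10, 13, 15, 16, 17, 18, 20, 22, 24}
|A + A| = 18

|A + A| = 18


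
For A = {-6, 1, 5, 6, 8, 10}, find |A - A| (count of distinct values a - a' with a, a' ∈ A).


A - A = {a - a' : a, a' ∈ A}; |A| = 6.
Bounds: 2|A|-1 ≤ |A - A| ≤ |A|² - |A| + 1, i.e. 11 ≤ |A - A| ≤ 31.
Note: 0 ∈ A - A always (from a - a). The set is symmetric: if d ∈ A - A then -d ∈ A - A.
Enumerate nonzero differences d = a - a' with a > a' (then include -d):
Positive differences: {1, 2, 3, 4, 5, 7, 9, 11, 12, 14, 16}
Full difference set: {0} ∪ (positive diffs) ∪ (negative diffs).
|A - A| = 1 + 2·11 = 23 (matches direct enumeration: 23).

|A - A| = 23


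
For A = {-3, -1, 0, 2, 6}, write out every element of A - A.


A - A = {a - a' : a, a' ∈ A}.
Compute a - a' for each ordered pair (a, a'):
a = -3: -3--3=0, -3--1=-2, -3-0=-3, -3-2=-5, -3-6=-9
a = -1: -1--3=2, -1--1=0, -1-0=-1, -1-2=-3, -1-6=-7
a = 0: 0--3=3, 0--1=1, 0-0=0, 0-2=-2, 0-6=-6
a = 2: 2--3=5, 2--1=3, 2-0=2, 2-2=0, 2-6=-4
a = 6: 6--3=9, 6--1=7, 6-0=6, 6-2=4, 6-6=0
Collecting distinct values (and noting 0 appears from a-a):
A - A = {-9, -7, -6, -5, -4, -3, -2, -1, 0, 1, 2, 3, 4, 5, 6, 7, 9}
|A - A| = 17

A - A = {-9, -7, -6, -5, -4, -3, -2, -1, 0, 1, 2, 3, 4, 5, 6, 7, 9}


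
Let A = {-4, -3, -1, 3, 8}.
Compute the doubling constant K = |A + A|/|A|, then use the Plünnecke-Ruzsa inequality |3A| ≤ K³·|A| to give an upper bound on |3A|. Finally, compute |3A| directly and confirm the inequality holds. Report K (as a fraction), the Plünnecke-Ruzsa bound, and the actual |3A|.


|A| = 5.
Step 1: Compute A + A by enumerating all 25 pairs.
A + A = {-8, -7, -6, -5, -4, -2, -1, 0, 2, 4, 5, 6, 7, 11, 16}, so |A + A| = 15.
Step 2: Doubling constant K = |A + A|/|A| = 15/5 = 15/5 ≈ 3.0000.
Step 3: Plünnecke-Ruzsa gives |3A| ≤ K³·|A| = (3.0000)³ · 5 ≈ 135.0000.
Step 4: Compute 3A = A + A + A directly by enumerating all triples (a,b,c) ∈ A³; |3A| = 29.
Step 5: Check 29 ≤ 135.0000? Yes ✓.

K = 15/5, Plünnecke-Ruzsa bound K³|A| ≈ 135.0000, |3A| = 29, inequality holds.


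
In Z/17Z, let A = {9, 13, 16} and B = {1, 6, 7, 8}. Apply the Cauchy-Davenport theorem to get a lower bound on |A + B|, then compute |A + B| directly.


Cauchy-Davenport: |A + B| ≥ min(p, |A| + |B| - 1) for A, B nonempty in Z/pZ.
|A| = 3, |B| = 4, p = 17.
CD lower bound = min(17, 3 + 4 - 1) = min(17, 6) = 6.
Compute A + B mod 17 directly:
a = 9: 9+1=10, 9+6=15, 9+7=16, 9+8=0
a = 13: 13+1=14, 13+6=2, 13+7=3, 13+8=4
a = 16: 16+1=0, 16+6=5, 16+7=6, 16+8=7
A + B = {0, 2, 3, 4, 5, 6, 7, 10, 14, 15, 16}, so |A + B| = 11.
Verify: 11 ≥ 6? Yes ✓.

CD lower bound = 6, actual |A + B| = 11.


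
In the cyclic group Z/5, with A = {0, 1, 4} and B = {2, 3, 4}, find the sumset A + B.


Work in Z/5Z: reduce every sum a + b modulo 5.
Enumerate all 9 pairs:
a = 0: 0+2=2, 0+3=3, 0+4=4
a = 1: 1+2=3, 1+3=4, 1+4=0
a = 4: 4+2=1, 4+3=2, 4+4=3
Distinct residues collected: {0, 1, 2, 3, 4}
|A + B| = 5 (out of 5 total residues).

A + B = {0, 1, 2, 3, 4}


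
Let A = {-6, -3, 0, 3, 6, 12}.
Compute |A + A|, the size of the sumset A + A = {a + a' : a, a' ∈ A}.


A + A = {a + a' : a, a' ∈ A}; |A| = 6.
General bounds: 2|A| - 1 ≤ |A + A| ≤ |A|(|A|+1)/2, i.e. 11 ≤ |A + A| ≤ 21.
Lower bound 2|A|-1 is attained iff A is an arithmetic progression.
Enumerate sums a + a' for a ≤ a' (symmetric, so this suffices):
a = -6: -6+-6=-12, -6+-3=-9, -6+0=-6, -6+3=-3, -6+6=0, -6+12=6
a = -3: -3+-3=-6, -3+0=-3, -3+3=0, -3+6=3, -3+12=9
a = 0: 0+0=0, 0+3=3, 0+6=6, 0+12=12
a = 3: 3+3=6, 3+6=9, 3+12=15
a = 6: 6+6=12, 6+12=18
a = 12: 12+12=24
Distinct sums: {-12, -9, -6, -3, 0, 3, 6, 9, 12, 15, 18, 24}
|A + A| = 12

|A + A| = 12


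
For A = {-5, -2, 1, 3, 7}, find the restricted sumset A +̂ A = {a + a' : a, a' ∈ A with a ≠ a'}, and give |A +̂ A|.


Restricted sumset: A +̂ A = {a + a' : a ∈ A, a' ∈ A, a ≠ a'}.
Equivalently, take A + A and drop any sum 2a that is achievable ONLY as a + a for a ∈ A (i.e. sums representable only with equal summands).
Enumerate pairs (a, a') with a < a' (symmetric, so each unordered pair gives one sum; this covers all a ≠ a'):
  -5 + -2 = -7
  -5 + 1 = -4
  -5 + 3 = -2
  -5 + 7 = 2
  -2 + 1 = -1
  -2 + 3 = 1
  -2 + 7 = 5
  1 + 3 = 4
  1 + 7 = 8
  3 + 7 = 10
Collected distinct sums: {-7, -4, -2, -1, 1, 2, 4, 5, 8, 10}
|A +̂ A| = 10
(Reference bound: |A +̂ A| ≥ 2|A| - 3 for |A| ≥ 2, with |A| = 5 giving ≥ 7.)

|A +̂ A| = 10


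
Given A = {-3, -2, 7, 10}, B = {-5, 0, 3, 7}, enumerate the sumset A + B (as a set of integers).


A + B = {a + b : a ∈ A, b ∈ B}.
Enumerate all |A|·|B| = 4·4 = 16 pairs (a, b) and collect distinct sums.
a = -3: -3+-5=-8, -3+0=-3, -3+3=0, -3+7=4
a = -2: -2+-5=-7, -2+0=-2, -2+3=1, -2+7=5
a = 7: 7+-5=2, 7+0=7, 7+3=10, 7+7=14
a = 10: 10+-5=5, 10+0=10, 10+3=13, 10+7=17
Collecting distinct sums: A + B = {-8, -7, -3, -2, 0, 1, 2, 4, 5, 7, 10, 13, 14, 17}
|A + B| = 14

A + B = {-8, -7, -3, -2, 0, 1, 2, 4, 5, 7, 10, 13, 14, 17}


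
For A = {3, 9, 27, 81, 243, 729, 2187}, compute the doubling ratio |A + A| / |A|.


|A| = 7.
Compute A + A by enumerating all 49 pairs.
A + A = {6, 12, 18, 30, 36, 54, 84, 90, 108, 162, 246, 252, 270, 324, 486, 732, 738, 756, 810, 972, 1458, 2190, 2196, 2214, 2268, 2430, 2916, 4374}, so |A + A| = 28.
K = |A + A| / |A| = 28/7 = 4/1 ≈ 4.0000.
Reference: AP of size 7 gives K = 13/7 ≈ 1.8571; a fully generic set of size 7 gives K ≈ 4.0000.

|A| = 7, |A + A| = 28, K = 28/7 = 4/1.


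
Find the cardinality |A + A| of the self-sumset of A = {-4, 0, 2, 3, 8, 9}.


A + A = {a + a' : a, a' ∈ A}; |A| = 6.
General bounds: 2|A| - 1 ≤ |A + A| ≤ |A|(|A|+1)/2, i.e. 11 ≤ |A + A| ≤ 21.
Lower bound 2|A|-1 is attained iff A is an arithmetic progression.
Enumerate sums a + a' for a ≤ a' (symmetric, so this suffices):
a = -4: -4+-4=-8, -4+0=-4, -4+2=-2, -4+3=-1, -4+8=4, -4+9=5
a = 0: 0+0=0, 0+2=2, 0+3=3, 0+8=8, 0+9=9
a = 2: 2+2=4, 2+3=5, 2+8=10, 2+9=11
a = 3: 3+3=6, 3+8=11, 3+9=12
a = 8: 8+8=16, 8+9=17
a = 9: 9+9=18
Distinct sums: {-8, -4, -2, -1, 0, 2, 3, 4, 5, 6, 8, 9, 10, 11, 12, 16, 17, 18}
|A + A| = 18

|A + A| = 18


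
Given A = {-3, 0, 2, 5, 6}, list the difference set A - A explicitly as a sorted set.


A - A = {a - a' : a, a' ∈ A}.
Compute a - a' for each ordered pair (a, a'):
a = -3: -3--3=0, -3-0=-3, -3-2=-5, -3-5=-8, -3-6=-9
a = 0: 0--3=3, 0-0=0, 0-2=-2, 0-5=-5, 0-6=-6
a = 2: 2--3=5, 2-0=2, 2-2=0, 2-5=-3, 2-6=-4
a = 5: 5--3=8, 5-0=5, 5-2=3, 5-5=0, 5-6=-1
a = 6: 6--3=9, 6-0=6, 6-2=4, 6-5=1, 6-6=0
Collecting distinct values (and noting 0 appears from a-a):
A - A = {-9, -8, -6, -5, -4, -3, -2, -1, 0, 1, 2, 3, 4, 5, 6, 8, 9}
|A - A| = 17

A - A = {-9, -8, -6, -5, -4, -3, -2, -1, 0, 1, 2, 3, 4, 5, 6, 8, 9}


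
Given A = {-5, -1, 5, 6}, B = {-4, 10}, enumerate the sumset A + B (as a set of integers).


A + B = {a + b : a ∈ A, b ∈ B}.
Enumerate all |A|·|B| = 4·2 = 8 pairs (a, b) and collect distinct sums.
a = -5: -5+-4=-9, -5+10=5
a = -1: -1+-4=-5, -1+10=9
a = 5: 5+-4=1, 5+10=15
a = 6: 6+-4=2, 6+10=16
Collecting distinct sums: A + B = {-9, -5, 1, 2, 5, 9, 15, 16}
|A + B| = 8

A + B = {-9, -5, 1, 2, 5, 9, 15, 16}


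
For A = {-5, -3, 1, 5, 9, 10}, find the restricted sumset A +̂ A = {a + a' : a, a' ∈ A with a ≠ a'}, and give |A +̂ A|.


Restricted sumset: A +̂ A = {a + a' : a ∈ A, a' ∈ A, a ≠ a'}.
Equivalently, take A + A and drop any sum 2a that is achievable ONLY as a + a for a ∈ A (i.e. sums representable only with equal summands).
Enumerate pairs (a, a') with a < a' (symmetric, so each unordered pair gives one sum; this covers all a ≠ a'):
  -5 + -3 = -8
  -5 + 1 = -4
  -5 + 5 = 0
  -5 + 9 = 4
  -5 + 10 = 5
  -3 + 1 = -2
  -3 + 5 = 2
  -3 + 9 = 6
  -3 + 10 = 7
  1 + 5 = 6
  1 + 9 = 10
  1 + 10 = 11
  5 + 9 = 14
  5 + 10 = 15
  9 + 10 = 19
Collected distinct sums: {-8, -4, -2, 0, 2, 4, 5, 6, 7, 10, 11, 14, 15, 19}
|A +̂ A| = 14
(Reference bound: |A +̂ A| ≥ 2|A| - 3 for |A| ≥ 2, with |A| = 6 giving ≥ 9.)

|A +̂ A| = 14


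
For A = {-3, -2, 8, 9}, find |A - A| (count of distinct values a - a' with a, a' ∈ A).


A - A = {a - a' : a, a' ∈ A}; |A| = 4.
Bounds: 2|A|-1 ≤ |A - A| ≤ |A|² - |A| + 1, i.e. 7 ≤ |A - A| ≤ 13.
Note: 0 ∈ A - A always (from a - a). The set is symmetric: if d ∈ A - A then -d ∈ A - A.
Enumerate nonzero differences d = a - a' with a > a' (then include -d):
Positive differences: {1, 10, 11, 12}
Full difference set: {0} ∪ (positive diffs) ∪ (negative diffs).
|A - A| = 1 + 2·4 = 9 (matches direct enumeration: 9).

|A - A| = 9


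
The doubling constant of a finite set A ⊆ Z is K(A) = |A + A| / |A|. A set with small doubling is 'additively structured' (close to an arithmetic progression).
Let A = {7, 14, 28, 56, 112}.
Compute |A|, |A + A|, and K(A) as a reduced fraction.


|A| = 5.
Compute A + A by enumerating all 25 pairs.
A + A = {14, 21, 28, 35, 42, 56, 63, 70, 84, 112, 119, 126, 140, 168, 224}, so |A + A| = 15.
K = |A + A| / |A| = 15/5 = 3/1 ≈ 3.0000.
Reference: AP of size 5 gives K = 9/5 ≈ 1.8000; a fully generic set of size 5 gives K ≈ 3.0000.

|A| = 5, |A + A| = 15, K = 15/5 = 3/1.


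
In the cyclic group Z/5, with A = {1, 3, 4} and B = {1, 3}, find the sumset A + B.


Work in Z/5Z: reduce every sum a + b modulo 5.
Enumerate all 6 pairs:
a = 1: 1+1=2, 1+3=4
a = 3: 3+1=4, 3+3=1
a = 4: 4+1=0, 4+3=2
Distinct residues collected: {0, 1, 2, 4}
|A + B| = 4 (out of 5 total residues).

A + B = {0, 1, 2, 4}


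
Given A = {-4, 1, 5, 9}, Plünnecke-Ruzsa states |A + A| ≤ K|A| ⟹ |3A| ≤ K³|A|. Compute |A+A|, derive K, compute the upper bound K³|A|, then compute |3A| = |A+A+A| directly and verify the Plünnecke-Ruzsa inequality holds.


|A| = 4.
Step 1: Compute A + A by enumerating all 16 pairs.
A + A = {-8, -3, 1, 2, 5, 6, 10, 14, 18}, so |A + A| = 9.
Step 2: Doubling constant K = |A + A|/|A| = 9/4 = 9/4 ≈ 2.2500.
Step 3: Plünnecke-Ruzsa gives |3A| ≤ K³·|A| = (2.2500)³ · 4 ≈ 45.5625.
Step 4: Compute 3A = A + A + A directly by enumerating all triples (a,b,c) ∈ A³; |3A| = 16.
Step 5: Check 16 ≤ 45.5625? Yes ✓.

K = 9/4, Plünnecke-Ruzsa bound K³|A| ≈ 45.5625, |3A| = 16, inequality holds.


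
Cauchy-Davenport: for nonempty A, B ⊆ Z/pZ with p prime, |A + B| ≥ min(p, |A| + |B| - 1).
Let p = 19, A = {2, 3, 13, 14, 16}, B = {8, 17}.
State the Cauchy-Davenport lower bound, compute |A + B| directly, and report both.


Cauchy-Davenport: |A + B| ≥ min(p, |A| + |B| - 1) for A, B nonempty in Z/pZ.
|A| = 5, |B| = 2, p = 19.
CD lower bound = min(19, 5 + 2 - 1) = min(19, 6) = 6.
Compute A + B mod 19 directly:
a = 2: 2+8=10, 2+17=0
a = 3: 3+8=11, 3+17=1
a = 13: 13+8=2, 13+17=11
a = 14: 14+8=3, 14+17=12
a = 16: 16+8=5, 16+17=14
A + B = {0, 1, 2, 3, 5, 10, 11, 12, 14}, so |A + B| = 9.
Verify: 9 ≥ 6? Yes ✓.

CD lower bound = 6, actual |A + B| = 9.


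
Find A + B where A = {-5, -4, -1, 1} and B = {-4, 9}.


A + B = {a + b : a ∈ A, b ∈ B}.
Enumerate all |A|·|B| = 4·2 = 8 pairs (a, b) and collect distinct sums.
a = -5: -5+-4=-9, -5+9=4
a = -4: -4+-4=-8, -4+9=5
a = -1: -1+-4=-5, -1+9=8
a = 1: 1+-4=-3, 1+9=10
Collecting distinct sums: A + B = {-9, -8, -5, -3, 4, 5, 8, 10}
|A + B| = 8

A + B = {-9, -8, -5, -3, 4, 5, 8, 10}


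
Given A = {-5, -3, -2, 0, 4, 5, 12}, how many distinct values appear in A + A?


A + A = {a + a' : a, a' ∈ A}; |A| = 7.
General bounds: 2|A| - 1 ≤ |A + A| ≤ |A|(|A|+1)/2, i.e. 13 ≤ |A + A| ≤ 28.
Lower bound 2|A|-1 is attained iff A is an arithmetic progression.
Enumerate sums a + a' for a ≤ a' (symmetric, so this suffices):
a = -5: -5+-5=-10, -5+-3=-8, -5+-2=-7, -5+0=-5, -5+4=-1, -5+5=0, -5+12=7
a = -3: -3+-3=-6, -3+-2=-5, -3+0=-3, -3+4=1, -3+5=2, -3+12=9
a = -2: -2+-2=-4, -2+0=-2, -2+4=2, -2+5=3, -2+12=10
a = 0: 0+0=0, 0+4=4, 0+5=5, 0+12=12
a = 4: 4+4=8, 4+5=9, 4+12=16
a = 5: 5+5=10, 5+12=17
a = 12: 12+12=24
Distinct sums: {-10, -8, -7, -6, -5, -4, -3, -2, -1, 0, 1, 2, 3, 4, 5, 7, 8, 9, 10, 12, 16, 17, 24}
|A + A| = 23

|A + A| = 23


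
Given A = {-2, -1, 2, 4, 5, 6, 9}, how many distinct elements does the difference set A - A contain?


A - A = {a - a' : a, a' ∈ A}; |A| = 7.
Bounds: 2|A|-1 ≤ |A - A| ≤ |A|² - |A| + 1, i.e. 13 ≤ |A - A| ≤ 43.
Note: 0 ∈ A - A always (from a - a). The set is symmetric: if d ∈ A - A then -d ∈ A - A.
Enumerate nonzero differences d = a - a' with a > a' (then include -d):
Positive differences: {1, 2, 3, 4, 5, 6, 7, 8, 10, 11}
Full difference set: {0} ∪ (positive diffs) ∪ (negative diffs).
|A - A| = 1 + 2·10 = 21 (matches direct enumeration: 21).

|A - A| = 21


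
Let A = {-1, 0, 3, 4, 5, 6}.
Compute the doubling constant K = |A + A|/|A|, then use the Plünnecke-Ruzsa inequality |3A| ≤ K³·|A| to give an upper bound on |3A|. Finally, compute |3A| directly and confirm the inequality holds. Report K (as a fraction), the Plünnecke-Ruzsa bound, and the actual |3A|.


|A| = 6.
Step 1: Compute A + A by enumerating all 36 pairs.
A + A = {-2, -1, 0, 2, 3, 4, 5, 6, 7, 8, 9, 10, 11, 12}, so |A + A| = 14.
Step 2: Doubling constant K = |A + A|/|A| = 14/6 = 14/6 ≈ 2.3333.
Step 3: Plünnecke-Ruzsa gives |3A| ≤ K³·|A| = (2.3333)³ · 6 ≈ 76.2222.
Step 4: Compute 3A = A + A + A directly by enumerating all triples (a,b,c) ∈ A³; |3A| = 22.
Step 5: Check 22 ≤ 76.2222? Yes ✓.

K = 14/6, Plünnecke-Ruzsa bound K³|A| ≈ 76.2222, |3A| = 22, inequality holds.


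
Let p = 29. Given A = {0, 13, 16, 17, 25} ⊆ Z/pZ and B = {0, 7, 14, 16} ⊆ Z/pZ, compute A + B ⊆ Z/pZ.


Work in Z/29Z: reduce every sum a + b modulo 29.
Enumerate all 20 pairs:
a = 0: 0+0=0, 0+7=7, 0+14=14, 0+16=16
a = 13: 13+0=13, 13+7=20, 13+14=27, 13+16=0
a = 16: 16+0=16, 16+7=23, 16+14=1, 16+16=3
a = 17: 17+0=17, 17+7=24, 17+14=2, 17+16=4
a = 25: 25+0=25, 25+7=3, 25+14=10, 25+16=12
Distinct residues collected: {0, 1, 2, 3, 4, 7, 10, 12, 13, 14, 16, 17, 20, 23, 24, 25, 27}
|A + B| = 17 (out of 29 total residues).

A + B = {0, 1, 2, 3, 4, 7, 10, 12, 13, 14, 16, 17, 20, 23, 24, 25, 27}


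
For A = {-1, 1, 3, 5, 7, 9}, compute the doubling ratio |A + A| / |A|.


|A| = 6.
Compute A + A by enumerating all 36 pairs.
A + A = {-2, 0, 2, 4, 6, 8, 10, 12, 14, 16, 18}, so |A + A| = 11.
K = |A + A| / |A| = 11/6 (already in lowest terms) ≈ 1.8333.
Reference: AP of size 6 gives K = 11/6 ≈ 1.8333; a fully generic set of size 6 gives K ≈ 3.5000.

|A| = 6, |A + A| = 11, K = 11/6.


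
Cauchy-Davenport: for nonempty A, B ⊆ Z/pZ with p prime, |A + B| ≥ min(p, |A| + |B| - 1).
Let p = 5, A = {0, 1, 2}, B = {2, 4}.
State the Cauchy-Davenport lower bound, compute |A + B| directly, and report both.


Cauchy-Davenport: |A + B| ≥ min(p, |A| + |B| - 1) for A, B nonempty in Z/pZ.
|A| = 3, |B| = 2, p = 5.
CD lower bound = min(5, 3 + 2 - 1) = min(5, 4) = 4.
Compute A + B mod 5 directly:
a = 0: 0+2=2, 0+4=4
a = 1: 1+2=3, 1+4=0
a = 2: 2+2=4, 2+4=1
A + B = {0, 1, 2, 3, 4}, so |A + B| = 5.
Verify: 5 ≥ 4? Yes ✓.

CD lower bound = 4, actual |A + B| = 5.


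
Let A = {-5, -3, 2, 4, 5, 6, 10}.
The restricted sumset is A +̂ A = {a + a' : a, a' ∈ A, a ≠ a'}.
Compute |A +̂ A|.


Restricted sumset: A +̂ A = {a + a' : a ∈ A, a' ∈ A, a ≠ a'}.
Equivalently, take A + A and drop any sum 2a that is achievable ONLY as a + a for a ∈ A (i.e. sums representable only with equal summands).
Enumerate pairs (a, a') with a < a' (symmetric, so each unordered pair gives one sum; this covers all a ≠ a'):
  -5 + -3 = -8
  -5 + 2 = -3
  -5 + 4 = -1
  -5 + 5 = 0
  -5 + 6 = 1
  -5 + 10 = 5
  -3 + 2 = -1
  -3 + 4 = 1
  -3 + 5 = 2
  -3 + 6 = 3
  -3 + 10 = 7
  2 + 4 = 6
  2 + 5 = 7
  2 + 6 = 8
  2 + 10 = 12
  4 + 5 = 9
  4 + 6 = 10
  4 + 10 = 14
  5 + 6 = 11
  5 + 10 = 15
  6 + 10 = 16
Collected distinct sums: {-8, -3, -1, 0, 1, 2, 3, 5, 6, 7, 8, 9, 10, 11, 12, 14, 15, 16}
|A +̂ A| = 18
(Reference bound: |A +̂ A| ≥ 2|A| - 3 for |A| ≥ 2, with |A| = 7 giving ≥ 11.)

|A +̂ A| = 18


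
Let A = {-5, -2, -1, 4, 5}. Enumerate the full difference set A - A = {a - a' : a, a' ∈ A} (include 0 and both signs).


A - A = {a - a' : a, a' ∈ A}.
Compute a - a' for each ordered pair (a, a'):
a = -5: -5--5=0, -5--2=-3, -5--1=-4, -5-4=-9, -5-5=-10
a = -2: -2--5=3, -2--2=0, -2--1=-1, -2-4=-6, -2-5=-7
a = -1: -1--5=4, -1--2=1, -1--1=0, -1-4=-5, -1-5=-6
a = 4: 4--5=9, 4--2=6, 4--1=5, 4-4=0, 4-5=-1
a = 5: 5--5=10, 5--2=7, 5--1=6, 5-4=1, 5-5=0
Collecting distinct values (and noting 0 appears from a-a):
A - A = {-10, -9, -7, -6, -5, -4, -3, -1, 0, 1, 3, 4, 5, 6, 7, 9, 10}
|A - A| = 17

A - A = {-10, -9, -7, -6, -5, -4, -3, -1, 0, 1, 3, 4, 5, 6, 7, 9, 10}


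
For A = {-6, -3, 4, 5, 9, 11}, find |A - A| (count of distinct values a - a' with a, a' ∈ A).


A - A = {a - a' : a, a' ∈ A}; |A| = 6.
Bounds: 2|A|-1 ≤ |A - A| ≤ |A|² - |A| + 1, i.e. 11 ≤ |A - A| ≤ 31.
Note: 0 ∈ A - A always (from a - a). The set is symmetric: if d ∈ A - A then -d ∈ A - A.
Enumerate nonzero differences d = a - a' with a > a' (then include -d):
Positive differences: {1, 2, 3, 4, 5, 6, 7, 8, 10, 11, 12, 14, 15, 17}
Full difference set: {0} ∪ (positive diffs) ∪ (negative diffs).
|A - A| = 1 + 2·14 = 29 (matches direct enumeration: 29).

|A - A| = 29


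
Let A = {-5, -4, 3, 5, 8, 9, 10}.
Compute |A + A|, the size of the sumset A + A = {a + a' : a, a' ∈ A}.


A + A = {a + a' : a, a' ∈ A}; |A| = 7.
General bounds: 2|A| - 1 ≤ |A + A| ≤ |A|(|A|+1)/2, i.e. 13 ≤ |A + A| ≤ 28.
Lower bound 2|A|-1 is attained iff A is an arithmetic progression.
Enumerate sums a + a' for a ≤ a' (symmetric, so this suffices):
a = -5: -5+-5=-10, -5+-4=-9, -5+3=-2, -5+5=0, -5+8=3, -5+9=4, -5+10=5
a = -4: -4+-4=-8, -4+3=-1, -4+5=1, -4+8=4, -4+9=5, -4+10=6
a = 3: 3+3=6, 3+5=8, 3+8=11, 3+9=12, 3+10=13
a = 5: 5+5=10, 5+8=13, 5+9=14, 5+10=15
a = 8: 8+8=16, 8+9=17, 8+10=18
a = 9: 9+9=18, 9+10=19
a = 10: 10+10=20
Distinct sums: {-10, -9, -8, -2, -1, 0, 1, 3, 4, 5, 6, 8, 10, 11, 12, 13, 14, 15, 16, 17, 18, 19, 20}
|A + A| = 23

|A + A| = 23


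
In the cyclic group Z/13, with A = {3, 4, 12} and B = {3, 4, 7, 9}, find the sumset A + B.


Work in Z/13Z: reduce every sum a + b modulo 13.
Enumerate all 12 pairs:
a = 3: 3+3=6, 3+4=7, 3+7=10, 3+9=12
a = 4: 4+3=7, 4+4=8, 4+7=11, 4+9=0
a = 12: 12+3=2, 12+4=3, 12+7=6, 12+9=8
Distinct residues collected: {0, 2, 3, 6, 7, 8, 10, 11, 12}
|A + B| = 9 (out of 13 total residues).

A + B = {0, 2, 3, 6, 7, 8, 10, 11, 12}


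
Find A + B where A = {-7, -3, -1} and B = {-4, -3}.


A + B = {a + b : a ∈ A, b ∈ B}.
Enumerate all |A|·|B| = 3·2 = 6 pairs (a, b) and collect distinct sums.
a = -7: -7+-4=-11, -7+-3=-10
a = -3: -3+-4=-7, -3+-3=-6
a = -1: -1+-4=-5, -1+-3=-4
Collecting distinct sums: A + B = {-11, -10, -7, -6, -5, -4}
|A + B| = 6

A + B = {-11, -10, -7, -6, -5, -4}


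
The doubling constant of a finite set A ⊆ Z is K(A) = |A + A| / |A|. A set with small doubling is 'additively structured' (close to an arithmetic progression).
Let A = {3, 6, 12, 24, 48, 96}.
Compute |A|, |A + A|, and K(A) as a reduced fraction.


|A| = 6.
Compute A + A by enumerating all 36 pairs.
A + A = {6, 9, 12, 15, 18, 24, 27, 30, 36, 48, 51, 54, 60, 72, 96, 99, 102, 108, 120, 144, 192}, so |A + A| = 21.
K = |A + A| / |A| = 21/6 = 7/2 ≈ 3.5000.
Reference: AP of size 6 gives K = 11/6 ≈ 1.8333; a fully generic set of size 6 gives K ≈ 3.5000.

|A| = 6, |A + A| = 21, K = 21/6 = 7/2.


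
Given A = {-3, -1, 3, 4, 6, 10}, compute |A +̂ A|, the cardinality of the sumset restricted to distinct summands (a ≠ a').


Restricted sumset: A +̂ A = {a + a' : a ∈ A, a' ∈ A, a ≠ a'}.
Equivalently, take A + A and drop any sum 2a that is achievable ONLY as a + a for a ∈ A (i.e. sums representable only with equal summands).
Enumerate pairs (a, a') with a < a' (symmetric, so each unordered pair gives one sum; this covers all a ≠ a'):
  -3 + -1 = -4
  -3 + 3 = 0
  -3 + 4 = 1
  -3 + 6 = 3
  -3 + 10 = 7
  -1 + 3 = 2
  -1 + 4 = 3
  -1 + 6 = 5
  -1 + 10 = 9
  3 + 4 = 7
  3 + 6 = 9
  3 + 10 = 13
  4 + 6 = 10
  4 + 10 = 14
  6 + 10 = 16
Collected distinct sums: {-4, 0, 1, 2, 3, 5, 7, 9, 10, 13, 14, 16}
|A +̂ A| = 12
(Reference bound: |A +̂ A| ≥ 2|A| - 3 for |A| ≥ 2, with |A| = 6 giving ≥ 9.)

|A +̂ A| = 12


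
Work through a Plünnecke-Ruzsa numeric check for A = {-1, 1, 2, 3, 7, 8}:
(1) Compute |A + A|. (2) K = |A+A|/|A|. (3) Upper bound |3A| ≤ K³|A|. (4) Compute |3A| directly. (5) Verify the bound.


|A| = 6.
Step 1: Compute A + A by enumerating all 36 pairs.
A + A = {-2, 0, 1, 2, 3, 4, 5, 6, 7, 8, 9, 10, 11, 14, 15, 16}, so |A + A| = 16.
Step 2: Doubling constant K = |A + A|/|A| = 16/6 = 16/6 ≈ 2.6667.
Step 3: Plünnecke-Ruzsa gives |3A| ≤ K³·|A| = (2.6667)³ · 6 ≈ 113.7778.
Step 4: Compute 3A = A + A + A directly by enumerating all triples (a,b,c) ∈ A³; |3A| = 26.
Step 5: Check 26 ≤ 113.7778? Yes ✓.

K = 16/6, Plünnecke-Ruzsa bound K³|A| ≈ 113.7778, |3A| = 26, inequality holds.


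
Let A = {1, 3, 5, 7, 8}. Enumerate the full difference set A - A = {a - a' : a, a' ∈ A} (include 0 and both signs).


A - A = {a - a' : a, a' ∈ A}.
Compute a - a' for each ordered pair (a, a'):
a = 1: 1-1=0, 1-3=-2, 1-5=-4, 1-7=-6, 1-8=-7
a = 3: 3-1=2, 3-3=0, 3-5=-2, 3-7=-4, 3-8=-5
a = 5: 5-1=4, 5-3=2, 5-5=0, 5-7=-2, 5-8=-3
a = 7: 7-1=6, 7-3=4, 7-5=2, 7-7=0, 7-8=-1
a = 8: 8-1=7, 8-3=5, 8-5=3, 8-7=1, 8-8=0
Collecting distinct values (and noting 0 appears from a-a):
A - A = {-7, -6, -5, -4, -3, -2, -1, 0, 1, 2, 3, 4, 5, 6, 7}
|A - A| = 15

A - A = {-7, -6, -5, -4, -3, -2, -1, 0, 1, 2, 3, 4, 5, 6, 7}


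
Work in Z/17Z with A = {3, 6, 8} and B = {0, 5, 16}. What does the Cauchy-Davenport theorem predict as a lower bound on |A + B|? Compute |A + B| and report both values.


Cauchy-Davenport: |A + B| ≥ min(p, |A| + |B| - 1) for A, B nonempty in Z/pZ.
|A| = 3, |B| = 3, p = 17.
CD lower bound = min(17, 3 + 3 - 1) = min(17, 5) = 5.
Compute A + B mod 17 directly:
a = 3: 3+0=3, 3+5=8, 3+16=2
a = 6: 6+0=6, 6+5=11, 6+16=5
a = 8: 8+0=8, 8+5=13, 8+16=7
A + B = {2, 3, 5, 6, 7, 8, 11, 13}, so |A + B| = 8.
Verify: 8 ≥ 5? Yes ✓.

CD lower bound = 5, actual |A + B| = 8.


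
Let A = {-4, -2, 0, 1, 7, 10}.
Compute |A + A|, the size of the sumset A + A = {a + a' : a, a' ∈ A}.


A + A = {a + a' : a, a' ∈ A}; |A| = 6.
General bounds: 2|A| - 1 ≤ |A + A| ≤ |A|(|A|+1)/2, i.e. 11 ≤ |A + A| ≤ 21.
Lower bound 2|A|-1 is attained iff A is an arithmetic progression.
Enumerate sums a + a' for a ≤ a' (symmetric, so this suffices):
a = -4: -4+-4=-8, -4+-2=-6, -4+0=-4, -4+1=-3, -4+7=3, -4+10=6
a = -2: -2+-2=-4, -2+0=-2, -2+1=-1, -2+7=5, -2+10=8
a = 0: 0+0=0, 0+1=1, 0+7=7, 0+10=10
a = 1: 1+1=2, 1+7=8, 1+10=11
a = 7: 7+7=14, 7+10=17
a = 10: 10+10=20
Distinct sums: {-8, -6, -4, -3, -2, -1, 0, 1, 2, 3, 5, 6, 7, 8, 10, 11, 14, 17, 20}
|A + A| = 19

|A + A| = 19


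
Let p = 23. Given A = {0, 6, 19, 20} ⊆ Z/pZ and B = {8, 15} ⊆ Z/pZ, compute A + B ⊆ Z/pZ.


Work in Z/23Z: reduce every sum a + b modulo 23.
Enumerate all 8 pairs:
a = 0: 0+8=8, 0+15=15
a = 6: 6+8=14, 6+15=21
a = 19: 19+8=4, 19+15=11
a = 20: 20+8=5, 20+15=12
Distinct residues collected: {4, 5, 8, 11, 12, 14, 15, 21}
|A + B| = 8 (out of 23 total residues).

A + B = {4, 5, 8, 11, 12, 14, 15, 21}


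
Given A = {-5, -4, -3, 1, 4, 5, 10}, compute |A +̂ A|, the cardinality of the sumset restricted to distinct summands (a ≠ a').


Restricted sumset: A +̂ A = {a + a' : a ∈ A, a' ∈ A, a ≠ a'}.
Equivalently, take A + A and drop any sum 2a that is achievable ONLY as a + a for a ∈ A (i.e. sums representable only with equal summands).
Enumerate pairs (a, a') with a < a' (symmetric, so each unordered pair gives one sum; this covers all a ≠ a'):
  -5 + -4 = -9
  -5 + -3 = -8
  -5 + 1 = -4
  -5 + 4 = -1
  -5 + 5 = 0
  -5 + 10 = 5
  -4 + -3 = -7
  -4 + 1 = -3
  -4 + 4 = 0
  -4 + 5 = 1
  -4 + 10 = 6
  -3 + 1 = -2
  -3 + 4 = 1
  -3 + 5 = 2
  -3 + 10 = 7
  1 + 4 = 5
  1 + 5 = 6
  1 + 10 = 11
  4 + 5 = 9
  4 + 10 = 14
  5 + 10 = 15
Collected distinct sums: {-9, -8, -7, -4, -3, -2, -1, 0, 1, 2, 5, 6, 7, 9, 11, 14, 15}
|A +̂ A| = 17
(Reference bound: |A +̂ A| ≥ 2|A| - 3 for |A| ≥ 2, with |A| = 7 giving ≥ 11.)

|A +̂ A| = 17


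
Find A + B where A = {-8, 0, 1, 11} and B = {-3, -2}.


A + B = {a + b : a ∈ A, b ∈ B}.
Enumerate all |A|·|B| = 4·2 = 8 pairs (a, b) and collect distinct sums.
a = -8: -8+-3=-11, -8+-2=-10
a = 0: 0+-3=-3, 0+-2=-2
a = 1: 1+-3=-2, 1+-2=-1
a = 11: 11+-3=8, 11+-2=9
Collecting distinct sums: A + B = {-11, -10, -3, -2, -1, 8, 9}
|A + B| = 7

A + B = {-11, -10, -3, -2, -1, 8, 9}


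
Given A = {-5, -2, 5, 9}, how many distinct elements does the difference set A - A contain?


A - A = {a - a' : a, a' ∈ A}; |A| = 4.
Bounds: 2|A|-1 ≤ |A - A| ≤ |A|² - |A| + 1, i.e. 7 ≤ |A - A| ≤ 13.
Note: 0 ∈ A - A always (from a - a). The set is symmetric: if d ∈ A - A then -d ∈ A - A.
Enumerate nonzero differences d = a - a' with a > a' (then include -d):
Positive differences: {3, 4, 7, 10, 11, 14}
Full difference set: {0} ∪ (positive diffs) ∪ (negative diffs).
|A - A| = 1 + 2·6 = 13 (matches direct enumeration: 13).

|A - A| = 13


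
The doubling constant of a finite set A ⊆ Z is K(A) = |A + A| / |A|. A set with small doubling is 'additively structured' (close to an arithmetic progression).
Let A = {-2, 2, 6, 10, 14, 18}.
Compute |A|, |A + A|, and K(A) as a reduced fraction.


|A| = 6.
Compute A + A by enumerating all 36 pairs.
A + A = {-4, 0, 4, 8, 12, 16, 20, 24, 28, 32, 36}, so |A + A| = 11.
K = |A + A| / |A| = 11/6 (already in lowest terms) ≈ 1.8333.
Reference: AP of size 6 gives K = 11/6 ≈ 1.8333; a fully generic set of size 6 gives K ≈ 3.5000.

|A| = 6, |A + A| = 11, K = 11/6.


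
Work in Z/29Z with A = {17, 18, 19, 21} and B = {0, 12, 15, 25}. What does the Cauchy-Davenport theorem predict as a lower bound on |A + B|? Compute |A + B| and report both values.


Cauchy-Davenport: |A + B| ≥ min(p, |A| + |B| - 1) for A, B nonempty in Z/pZ.
|A| = 4, |B| = 4, p = 29.
CD lower bound = min(29, 4 + 4 - 1) = min(29, 7) = 7.
Compute A + B mod 29 directly:
a = 17: 17+0=17, 17+12=0, 17+15=3, 17+25=13
a = 18: 18+0=18, 18+12=1, 18+15=4, 18+25=14
a = 19: 19+0=19, 19+12=2, 19+15=5, 19+25=15
a = 21: 21+0=21, 21+12=4, 21+15=7, 21+25=17
A + B = {0, 1, 2, 3, 4, 5, 7, 13, 14, 15, 17, 18, 19, 21}, so |A + B| = 14.
Verify: 14 ≥ 7? Yes ✓.

CD lower bound = 7, actual |A + B| = 14.


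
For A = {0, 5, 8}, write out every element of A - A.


A - A = {a - a' : a, a' ∈ A}.
Compute a - a' for each ordered pair (a, a'):
a = 0: 0-0=0, 0-5=-5, 0-8=-8
a = 5: 5-0=5, 5-5=0, 5-8=-3
a = 8: 8-0=8, 8-5=3, 8-8=0
Collecting distinct values (and noting 0 appears from a-a):
A - A = {-8, -5, -3, 0, 3, 5, 8}
|A - A| = 7

A - A = {-8, -5, -3, 0, 3, 5, 8}


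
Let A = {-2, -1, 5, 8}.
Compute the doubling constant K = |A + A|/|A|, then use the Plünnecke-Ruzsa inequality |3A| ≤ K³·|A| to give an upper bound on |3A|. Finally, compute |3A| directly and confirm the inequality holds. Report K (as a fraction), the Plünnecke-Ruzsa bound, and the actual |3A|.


|A| = 4.
Step 1: Compute A + A by enumerating all 16 pairs.
A + A = {-4, -3, -2, 3, 4, 6, 7, 10, 13, 16}, so |A + A| = 10.
Step 2: Doubling constant K = |A + A|/|A| = 10/4 = 10/4 ≈ 2.5000.
Step 3: Plünnecke-Ruzsa gives |3A| ≤ K³·|A| = (2.5000)³ · 4 ≈ 62.5000.
Step 4: Compute 3A = A + A + A directly by enumerating all triples (a,b,c) ∈ A³; |3A| = 19.
Step 5: Check 19 ≤ 62.5000? Yes ✓.

K = 10/4, Plünnecke-Ruzsa bound K³|A| ≈ 62.5000, |3A| = 19, inequality holds.


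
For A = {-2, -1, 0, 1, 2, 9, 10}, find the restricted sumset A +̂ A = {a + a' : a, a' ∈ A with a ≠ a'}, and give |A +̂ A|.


Restricted sumset: A +̂ A = {a + a' : a ∈ A, a' ∈ A, a ≠ a'}.
Equivalently, take A + A and drop any sum 2a that is achievable ONLY as a + a for a ∈ A (i.e. sums representable only with equal summands).
Enumerate pairs (a, a') with a < a' (symmetric, so each unordered pair gives one sum; this covers all a ≠ a'):
  -2 + -1 = -3
  -2 + 0 = -2
  -2 + 1 = -1
  -2 + 2 = 0
  -2 + 9 = 7
  -2 + 10 = 8
  -1 + 0 = -1
  -1 + 1 = 0
  -1 + 2 = 1
  -1 + 9 = 8
  -1 + 10 = 9
  0 + 1 = 1
  0 + 2 = 2
  0 + 9 = 9
  0 + 10 = 10
  1 + 2 = 3
  1 + 9 = 10
  1 + 10 = 11
  2 + 9 = 11
  2 + 10 = 12
  9 + 10 = 19
Collected distinct sums: {-3, -2, -1, 0, 1, 2, 3, 7, 8, 9, 10, 11, 12, 19}
|A +̂ A| = 14
(Reference bound: |A +̂ A| ≥ 2|A| - 3 for |A| ≥ 2, with |A| = 7 giving ≥ 11.)

|A +̂ A| = 14


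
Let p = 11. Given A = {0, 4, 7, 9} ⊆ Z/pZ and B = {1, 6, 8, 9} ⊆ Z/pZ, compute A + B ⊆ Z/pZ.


Work in Z/11Z: reduce every sum a + b modulo 11.
Enumerate all 16 pairs:
a = 0: 0+1=1, 0+6=6, 0+8=8, 0+9=9
a = 4: 4+1=5, 4+6=10, 4+8=1, 4+9=2
a = 7: 7+1=8, 7+6=2, 7+8=4, 7+9=5
a = 9: 9+1=10, 9+6=4, 9+8=6, 9+9=7
Distinct residues collected: {1, 2, 4, 5, 6, 7, 8, 9, 10}
|A + B| = 9 (out of 11 total residues).

A + B = {1, 2, 4, 5, 6, 7, 8, 9, 10}


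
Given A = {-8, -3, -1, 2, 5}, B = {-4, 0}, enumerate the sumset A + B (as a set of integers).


A + B = {a + b : a ∈ A, b ∈ B}.
Enumerate all |A|·|B| = 5·2 = 10 pairs (a, b) and collect distinct sums.
a = -8: -8+-4=-12, -8+0=-8
a = -3: -3+-4=-7, -3+0=-3
a = -1: -1+-4=-5, -1+0=-1
a = 2: 2+-4=-2, 2+0=2
a = 5: 5+-4=1, 5+0=5
Collecting distinct sums: A + B = {-12, -8, -7, -5, -3, -2, -1, 1, 2, 5}
|A + B| = 10

A + B = {-12, -8, -7, -5, -3, -2, -1, 1, 2, 5}


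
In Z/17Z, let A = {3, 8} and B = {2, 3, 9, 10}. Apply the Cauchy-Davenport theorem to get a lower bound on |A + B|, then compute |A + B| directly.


Cauchy-Davenport: |A + B| ≥ min(p, |A| + |B| - 1) for A, B nonempty in Z/pZ.
|A| = 2, |B| = 4, p = 17.
CD lower bound = min(17, 2 + 4 - 1) = min(17, 5) = 5.
Compute A + B mod 17 directly:
a = 3: 3+2=5, 3+3=6, 3+9=12, 3+10=13
a = 8: 8+2=10, 8+3=11, 8+9=0, 8+10=1
A + B = {0, 1, 5, 6, 10, 11, 12, 13}, so |A + B| = 8.
Verify: 8 ≥ 5? Yes ✓.

CD lower bound = 5, actual |A + B| = 8.


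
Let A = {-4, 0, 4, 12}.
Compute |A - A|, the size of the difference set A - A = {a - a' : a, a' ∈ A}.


A - A = {a - a' : a, a' ∈ A}; |A| = 4.
Bounds: 2|A|-1 ≤ |A - A| ≤ |A|² - |A| + 1, i.e. 7 ≤ |A - A| ≤ 13.
Note: 0 ∈ A - A always (from a - a). The set is symmetric: if d ∈ A - A then -d ∈ A - A.
Enumerate nonzero differences d = a - a' with a > a' (then include -d):
Positive differences: {4, 8, 12, 16}
Full difference set: {0} ∪ (positive diffs) ∪ (negative diffs).
|A - A| = 1 + 2·4 = 9 (matches direct enumeration: 9).

|A - A| = 9


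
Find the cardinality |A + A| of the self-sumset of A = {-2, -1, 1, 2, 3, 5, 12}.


A + A = {a + a' : a, a' ∈ A}; |A| = 7.
General bounds: 2|A| - 1 ≤ |A + A| ≤ |A|(|A|+1)/2, i.e. 13 ≤ |A + A| ≤ 28.
Lower bound 2|A|-1 is attained iff A is an arithmetic progression.
Enumerate sums a + a' for a ≤ a' (symmetric, so this suffices):
a = -2: -2+-2=-4, -2+-1=-3, -2+1=-1, -2+2=0, -2+3=1, -2+5=3, -2+12=10
a = -1: -1+-1=-2, -1+1=0, -1+2=1, -1+3=2, -1+5=4, -1+12=11
a = 1: 1+1=2, 1+2=3, 1+3=4, 1+5=6, 1+12=13
a = 2: 2+2=4, 2+3=5, 2+5=7, 2+12=14
a = 3: 3+3=6, 3+5=8, 3+12=15
a = 5: 5+5=10, 5+12=17
a = 12: 12+12=24
Distinct sums: {-4, -3, -2, -1, 0, 1, 2, 3, 4, 5, 6, 7, 8, 10, 11, 13, 14, 15, 17, 24}
|A + A| = 20

|A + A| = 20


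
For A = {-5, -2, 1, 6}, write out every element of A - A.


A - A = {a - a' : a, a' ∈ A}.
Compute a - a' for each ordered pair (a, a'):
a = -5: -5--5=0, -5--2=-3, -5-1=-6, -5-6=-11
a = -2: -2--5=3, -2--2=0, -2-1=-3, -2-6=-8
a = 1: 1--5=6, 1--2=3, 1-1=0, 1-6=-5
a = 6: 6--5=11, 6--2=8, 6-1=5, 6-6=0
Collecting distinct values (and noting 0 appears from a-a):
A - A = {-11, -8, -6, -5, -3, 0, 3, 5, 6, 8, 11}
|A - A| = 11

A - A = {-11, -8, -6, -5, -3, 0, 3, 5, 6, 8, 11}


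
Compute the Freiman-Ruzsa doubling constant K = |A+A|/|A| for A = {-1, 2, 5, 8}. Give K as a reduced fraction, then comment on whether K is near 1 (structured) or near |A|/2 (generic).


|A| = 4.
Compute A + A by enumerating all 16 pairs.
A + A = {-2, 1, 4, 7, 10, 13, 16}, so |A + A| = 7.
K = |A + A| / |A| = 7/4 (already in lowest terms) ≈ 1.7500.
Reference: AP of size 4 gives K = 7/4 ≈ 1.7500; a fully generic set of size 4 gives K ≈ 2.5000.

|A| = 4, |A + A| = 7, K = 7/4.


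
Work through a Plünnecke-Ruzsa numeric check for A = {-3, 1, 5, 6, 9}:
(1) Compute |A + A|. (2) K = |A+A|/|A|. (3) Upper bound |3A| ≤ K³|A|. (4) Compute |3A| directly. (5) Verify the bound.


|A| = 5.
Step 1: Compute A + A by enumerating all 25 pairs.
A + A = {-6, -2, 2, 3, 6, 7, 10, 11, 12, 14, 15, 18}, so |A + A| = 12.
Step 2: Doubling constant K = |A + A|/|A| = 12/5 = 12/5 ≈ 2.4000.
Step 3: Plünnecke-Ruzsa gives |3A| ≤ K³·|A| = (2.4000)³ · 5 ≈ 69.1200.
Step 4: Compute 3A = A + A + A directly by enumerating all triples (a,b,c) ∈ A³; |3A| = 22.
Step 5: Check 22 ≤ 69.1200? Yes ✓.

K = 12/5, Plünnecke-Ruzsa bound K³|A| ≈ 69.1200, |3A| = 22, inequality holds.


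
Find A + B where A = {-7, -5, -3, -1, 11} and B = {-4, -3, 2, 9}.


A + B = {a + b : a ∈ A, b ∈ B}.
Enumerate all |A|·|B| = 5·4 = 20 pairs (a, b) and collect distinct sums.
a = -7: -7+-4=-11, -7+-3=-10, -7+2=-5, -7+9=2
a = -5: -5+-4=-9, -5+-3=-8, -5+2=-3, -5+9=4
a = -3: -3+-4=-7, -3+-3=-6, -3+2=-1, -3+9=6
a = -1: -1+-4=-5, -1+-3=-4, -1+2=1, -1+9=8
a = 11: 11+-4=7, 11+-3=8, 11+2=13, 11+9=20
Collecting distinct sums: A + B = {-11, -10, -9, -8, -7, -6, -5, -4, -3, -1, 1, 2, 4, 6, 7, 8, 13, 20}
|A + B| = 18

A + B = {-11, -10, -9, -8, -7, -6, -5, -4, -3, -1, 1, 2, 4, 6, 7, 8, 13, 20}


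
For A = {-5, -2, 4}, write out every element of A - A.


A - A = {a - a' : a, a' ∈ A}.
Compute a - a' for each ordered pair (a, a'):
a = -5: -5--5=0, -5--2=-3, -5-4=-9
a = -2: -2--5=3, -2--2=0, -2-4=-6
a = 4: 4--5=9, 4--2=6, 4-4=0
Collecting distinct values (and noting 0 appears from a-a):
A - A = {-9, -6, -3, 0, 3, 6, 9}
|A - A| = 7

A - A = {-9, -6, -3, 0, 3, 6, 9}


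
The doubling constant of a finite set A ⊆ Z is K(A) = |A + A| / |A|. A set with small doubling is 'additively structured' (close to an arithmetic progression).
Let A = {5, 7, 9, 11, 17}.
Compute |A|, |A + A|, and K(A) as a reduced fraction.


|A| = 5.
Compute A + A by enumerating all 25 pairs.
A + A = {10, 12, 14, 16, 18, 20, 22, 24, 26, 28, 34}, so |A + A| = 11.
K = |A + A| / |A| = 11/5 (already in lowest terms) ≈ 2.2000.
Reference: AP of size 5 gives K = 9/5 ≈ 1.8000; a fully generic set of size 5 gives K ≈ 3.0000.

|A| = 5, |A + A| = 11, K = 11/5.


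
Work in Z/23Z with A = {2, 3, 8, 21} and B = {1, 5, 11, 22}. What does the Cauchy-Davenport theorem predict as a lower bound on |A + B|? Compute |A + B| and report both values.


Cauchy-Davenport: |A + B| ≥ min(p, |A| + |B| - 1) for A, B nonempty in Z/pZ.
|A| = 4, |B| = 4, p = 23.
CD lower bound = min(23, 4 + 4 - 1) = min(23, 7) = 7.
Compute A + B mod 23 directly:
a = 2: 2+1=3, 2+5=7, 2+11=13, 2+22=1
a = 3: 3+1=4, 3+5=8, 3+11=14, 3+22=2
a = 8: 8+1=9, 8+5=13, 8+11=19, 8+22=7
a = 21: 21+1=22, 21+5=3, 21+11=9, 21+22=20
A + B = {1, 2, 3, 4, 7, 8, 9, 13, 14, 19, 20, 22}, so |A + B| = 12.
Verify: 12 ≥ 7? Yes ✓.

CD lower bound = 7, actual |A + B| = 12.


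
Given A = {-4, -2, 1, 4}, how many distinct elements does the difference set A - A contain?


A - A = {a - a' : a, a' ∈ A}; |A| = 4.
Bounds: 2|A|-1 ≤ |A - A| ≤ |A|² - |A| + 1, i.e. 7 ≤ |A - A| ≤ 13.
Note: 0 ∈ A - A always (from a - a). The set is symmetric: if d ∈ A - A then -d ∈ A - A.
Enumerate nonzero differences d = a - a' with a > a' (then include -d):
Positive differences: {2, 3, 5, 6, 8}
Full difference set: {0} ∪ (positive diffs) ∪ (negative diffs).
|A - A| = 1 + 2·5 = 11 (matches direct enumeration: 11).

|A - A| = 11


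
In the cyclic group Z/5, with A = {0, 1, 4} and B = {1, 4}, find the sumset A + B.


Work in Z/5Z: reduce every sum a + b modulo 5.
Enumerate all 6 pairs:
a = 0: 0+1=1, 0+4=4
a = 1: 1+1=2, 1+4=0
a = 4: 4+1=0, 4+4=3
Distinct residues collected: {0, 1, 2, 3, 4}
|A + B| = 5 (out of 5 total residues).

A + B = {0, 1, 2, 3, 4}


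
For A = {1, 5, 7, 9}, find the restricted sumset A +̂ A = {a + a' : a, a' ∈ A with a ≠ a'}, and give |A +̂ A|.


Restricted sumset: A +̂ A = {a + a' : a ∈ A, a' ∈ A, a ≠ a'}.
Equivalently, take A + A and drop any sum 2a that is achievable ONLY as a + a for a ∈ A (i.e. sums representable only with equal summands).
Enumerate pairs (a, a') with a < a' (symmetric, so each unordered pair gives one sum; this covers all a ≠ a'):
  1 + 5 = 6
  1 + 7 = 8
  1 + 9 = 10
  5 + 7 = 12
  5 + 9 = 14
  7 + 9 = 16
Collected distinct sums: {6, 8, 10, 12, 14, 16}
|A +̂ A| = 6
(Reference bound: |A +̂ A| ≥ 2|A| - 3 for |A| ≥ 2, with |A| = 4 giving ≥ 5.)

|A +̂ A| = 6


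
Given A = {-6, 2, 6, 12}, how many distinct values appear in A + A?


A + A = {a + a' : a, a' ∈ A}; |A| = 4.
General bounds: 2|A| - 1 ≤ |A + A| ≤ |A|(|A|+1)/2, i.e. 7 ≤ |A + A| ≤ 10.
Lower bound 2|A|-1 is attained iff A is an arithmetic progression.
Enumerate sums a + a' for a ≤ a' (symmetric, so this suffices):
a = -6: -6+-6=-12, -6+2=-4, -6+6=0, -6+12=6
a = 2: 2+2=4, 2+6=8, 2+12=14
a = 6: 6+6=12, 6+12=18
a = 12: 12+12=24
Distinct sums: {-12, -4, 0, 4, 6, 8, 12, 14, 18, 24}
|A + A| = 10

|A + A| = 10


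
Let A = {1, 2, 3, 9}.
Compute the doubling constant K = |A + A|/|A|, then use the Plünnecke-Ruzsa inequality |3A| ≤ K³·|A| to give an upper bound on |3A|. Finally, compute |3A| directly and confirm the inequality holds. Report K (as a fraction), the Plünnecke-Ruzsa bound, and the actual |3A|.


|A| = 4.
Step 1: Compute A + A by enumerating all 16 pairs.
A + A = {2, 3, 4, 5, 6, 10, 11, 12, 18}, so |A + A| = 9.
Step 2: Doubling constant K = |A + A|/|A| = 9/4 = 9/4 ≈ 2.2500.
Step 3: Plünnecke-Ruzsa gives |3A| ≤ K³·|A| = (2.2500)³ · 4 ≈ 45.5625.
Step 4: Compute 3A = A + A + A directly by enumerating all triples (a,b,c) ∈ A³; |3A| = 16.
Step 5: Check 16 ≤ 45.5625? Yes ✓.

K = 9/4, Plünnecke-Ruzsa bound K³|A| ≈ 45.5625, |3A| = 16, inequality holds.
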